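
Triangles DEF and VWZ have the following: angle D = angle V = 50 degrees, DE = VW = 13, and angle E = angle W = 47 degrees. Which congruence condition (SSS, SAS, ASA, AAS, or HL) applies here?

Consider the given information: angle D = angle V = 50 degrees, DE = VW = 13, and angle E = angle W = 47 degrees
This is not SAS or AAS: SAS requires two sides and the included angle between them. AAS requires two angles and a non-included side.
The correct criterion is ASA. Two pairs of corresponding angles and the included side are equal (Angle-Side-Angle).

ASA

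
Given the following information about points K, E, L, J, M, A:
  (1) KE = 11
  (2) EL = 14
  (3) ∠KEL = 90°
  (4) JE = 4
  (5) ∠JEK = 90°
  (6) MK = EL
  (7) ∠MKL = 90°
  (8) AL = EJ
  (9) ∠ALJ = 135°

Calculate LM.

From the given relations: MK = EL = 14.
Step 1: By the law of cosines on triangle LEK: LK² = 14² + 11² − 2·14·11·cos(90°) = 317, so LK ≈ 17.8.
Step 2: By the law of cosines on triangle LKM: LM² = 17.8² + 14² − 2·17.8·14·cos(90°) = 513, so LM = 3·√57.

Therefore, the length of LM = 3·√57.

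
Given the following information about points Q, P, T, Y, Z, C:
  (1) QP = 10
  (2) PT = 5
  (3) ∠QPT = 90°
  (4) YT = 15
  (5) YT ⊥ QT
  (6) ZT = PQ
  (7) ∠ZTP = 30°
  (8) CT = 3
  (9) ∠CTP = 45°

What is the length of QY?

Step 1: By the law of cosines on triangle QPT: QT² = 10² + 5² − 2·10·5·cos(90°) = 125, so QT = 5·√5.
Step 2: By the law of cosines on triangle QTY: QY² = (5·√5)² + 15² − 2·5·√5·15·cos(90°) = 350, so QY = 5·√14.

Therefore, the length of QY = 5·√14.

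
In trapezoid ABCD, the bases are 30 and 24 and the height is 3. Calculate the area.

Area of a trapezoid = (base1 + base2) * height / 2
Area = (30 + 24) * 3 / 2
Area = 54 * 3 / 2
Area = 162 / 2
Area = 81

81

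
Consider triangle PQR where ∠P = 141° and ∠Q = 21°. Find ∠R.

By the triangle angle sum property, the three interior angles of any triangle add up to 180°.
We know angle P = 141° and angle Q = 21°, so their sum is 162°.
Therefore angle R = 180° - 162° = 18°.

18 degrees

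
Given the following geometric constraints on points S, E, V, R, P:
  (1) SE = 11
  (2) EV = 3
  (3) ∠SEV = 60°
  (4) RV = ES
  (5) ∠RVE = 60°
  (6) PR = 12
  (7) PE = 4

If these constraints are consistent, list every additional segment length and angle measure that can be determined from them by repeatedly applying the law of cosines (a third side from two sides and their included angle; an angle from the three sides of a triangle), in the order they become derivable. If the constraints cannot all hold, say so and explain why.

The constraints are consistent. Derivable facts, in order:
After 1 step:
- ER = √97
- SV = √97
After 2 steps:
- ∠EPR = 48.99°
- ∠ERP = 17.85°
- ∠ERV = 15.3°
- ∠ESV = 15.3°
- ∠EVS = 104.7°
- ∠PER = 113.17°
- ∠REV = 104.7°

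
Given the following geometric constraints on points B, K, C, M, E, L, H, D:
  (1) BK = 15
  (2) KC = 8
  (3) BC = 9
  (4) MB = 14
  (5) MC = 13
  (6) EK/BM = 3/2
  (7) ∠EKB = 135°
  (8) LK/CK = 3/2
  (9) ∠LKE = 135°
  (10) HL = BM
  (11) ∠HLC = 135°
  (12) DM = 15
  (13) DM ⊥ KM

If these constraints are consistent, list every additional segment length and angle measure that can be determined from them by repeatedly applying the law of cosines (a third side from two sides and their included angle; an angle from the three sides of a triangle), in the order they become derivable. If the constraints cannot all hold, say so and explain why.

The constraints are consistent. Derivable facts, in order:
After 1 step:
- BE ≈ 33.34
- EL ≈ 30.68
- ∠BCK = 123.75°
- ∠BCM = 76.66°
- ∠BKC = 29.93°
- ∠BMC = 38.72°
- ∠CBK = 26.32°
- ∠CBM = 64.62°
After 2 steps:
- ∠BEK = 18.55°
- ∠EBK = 26.45°
- ∠ELK = 28.95°
- ∠KEL = 16.05°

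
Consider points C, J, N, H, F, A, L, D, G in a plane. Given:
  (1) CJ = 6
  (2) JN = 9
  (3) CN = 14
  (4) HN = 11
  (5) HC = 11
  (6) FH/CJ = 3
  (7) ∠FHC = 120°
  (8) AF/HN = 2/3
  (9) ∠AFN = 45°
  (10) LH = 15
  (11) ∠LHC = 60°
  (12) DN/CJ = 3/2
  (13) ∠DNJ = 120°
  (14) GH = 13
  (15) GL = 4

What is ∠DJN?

From the given relations: DN = 3/2·CJ = 3/2·6 = 9.
Step 1: By the law of cosines on triangle JND: JD² = 9² + 9² − 2·9·9·cos(120°) = 243, so JD = 9·√3.
Step 2: By the inverse law of cosines on triangle DJN: cos(∠DJN) = ((9·√3)² + 9² − 9²) / (2·9·√3·9) = 243/280.59 = 0.866, so ∠DJN = 30°.

Therefore, the measure of angle ∠DJN = 30°.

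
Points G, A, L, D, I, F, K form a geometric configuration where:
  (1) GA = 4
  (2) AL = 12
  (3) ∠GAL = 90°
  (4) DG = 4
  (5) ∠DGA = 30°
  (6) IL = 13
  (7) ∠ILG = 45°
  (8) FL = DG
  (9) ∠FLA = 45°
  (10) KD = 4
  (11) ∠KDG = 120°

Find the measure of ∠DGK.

Step 1: By the law of cosines on triangle GDK: GK² = 4² + 4² − 2·4·4·cos(120°) = 48, so GK = 4·√3.
Step 2: By the inverse law of cosines on triangle DGK: cos(∠DGK) = (4² + (4·√3)² − 4²) / (2·4·4·√3) = 48/55.43 = 0.866, so ∠DGK = 30°.

Therefore, the measure of angle ∠DGK = 30°.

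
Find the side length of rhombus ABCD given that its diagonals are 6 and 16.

The diagonals of a rhombus bisect each other at right angles.
Half-diagonals: 6/2 = 3 and 16/2 = 8
side = sqrt(3^2 + 8^2)
side = sqrt(9 + 64)
side = sqrt(73)

sqrt(73)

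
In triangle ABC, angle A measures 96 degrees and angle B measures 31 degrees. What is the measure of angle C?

The interior angles sum to 180°: angle C = 180 - 96 - 31 = 53°.
The triangle is obtuse (angles 96°, 31°, 53°).

53 degrees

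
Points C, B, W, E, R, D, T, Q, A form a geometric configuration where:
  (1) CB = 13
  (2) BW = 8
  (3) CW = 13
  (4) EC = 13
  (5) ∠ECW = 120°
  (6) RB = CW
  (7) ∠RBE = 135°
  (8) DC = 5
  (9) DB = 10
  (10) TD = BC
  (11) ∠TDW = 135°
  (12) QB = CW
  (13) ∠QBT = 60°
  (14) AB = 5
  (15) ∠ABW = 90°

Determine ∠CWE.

Step 1: By the law of cosines on triangle WCE: WE² = 13² + 13² − 2·13·13·cos(120°) = 507, so WE = 13·√3.
Step 2: By the inverse law of cosines on triangle CWE: cos(∠CWE) = (13² + (13·√3)² − 13²) / (2·13·13·√3) = 507/585.43 = 0.866, so ∠CWE = 30°.

Therefore, the measure of angle ∠CWE = 30°.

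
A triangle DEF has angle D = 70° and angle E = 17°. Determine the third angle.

By the triangle angle sum property, the three interior angles of any triangle add up to 180°.
We know angle D = 70° and angle E = 17°, so their sum is 87°.
Therefore angle F = 180° - 87° = 93°.

93 degrees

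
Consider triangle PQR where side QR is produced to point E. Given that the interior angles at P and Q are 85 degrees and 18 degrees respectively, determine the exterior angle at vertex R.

The interior angle at R is 180 - 85 - 18 = 77 degrees.
The exterior angle and interior angle at R are supplementary:
Exterior angle = 180 - 77 = 103 degrees.

103 degrees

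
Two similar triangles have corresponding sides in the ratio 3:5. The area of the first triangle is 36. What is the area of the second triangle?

For similar figures, the area ratio equals the square of the side ratio.
Side ratio (the first triangle to the second triangle) = 3:5, so area ratio = 3^2:5^2 = 9:25.
If the area of the first triangle is 36, then the area of the second triangle = 36 * (25/9) = 100.

100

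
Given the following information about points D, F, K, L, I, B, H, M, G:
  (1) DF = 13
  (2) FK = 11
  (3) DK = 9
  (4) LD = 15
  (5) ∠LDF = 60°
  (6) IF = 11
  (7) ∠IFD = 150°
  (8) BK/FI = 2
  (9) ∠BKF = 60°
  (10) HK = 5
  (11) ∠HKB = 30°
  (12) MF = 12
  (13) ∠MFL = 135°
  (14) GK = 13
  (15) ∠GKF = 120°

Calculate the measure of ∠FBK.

From the given relations: BK = 2·FI = 2·11 = 22.
Step 1: By the law of cosines on triangle BKF: BF² = 22² + 11² − 2·22·11·cos(60°) = 363, so BF = 11·√3.
Step 2: By the inverse law of cosines on triangle FBK: cos(∠FBK) = ((11·√3)² + 22² − 11²) / (2·11·√3·22) = 726/838.31 = 0.866, so ∠FBK = 30°.

Therefore, the measure of angle ∠FBK = 30°.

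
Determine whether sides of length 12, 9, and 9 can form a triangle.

Check all three triangle inequalities:
12 + 9 = 21 > 9 ✓
12 + 9 = 21 > 9 ✓
9 + 9 = 18 > 12 ✓
All conditions hold, so these sides form a valid triangle.

Yes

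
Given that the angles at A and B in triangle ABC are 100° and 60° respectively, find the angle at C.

By the triangle angle sum property, the three interior angles of any triangle add up to 180°.
We know angle A = 100° and angle B = 60°, so their sum is 160°.
Therefore angle C = 180° - 160° = 20°.

20 degrees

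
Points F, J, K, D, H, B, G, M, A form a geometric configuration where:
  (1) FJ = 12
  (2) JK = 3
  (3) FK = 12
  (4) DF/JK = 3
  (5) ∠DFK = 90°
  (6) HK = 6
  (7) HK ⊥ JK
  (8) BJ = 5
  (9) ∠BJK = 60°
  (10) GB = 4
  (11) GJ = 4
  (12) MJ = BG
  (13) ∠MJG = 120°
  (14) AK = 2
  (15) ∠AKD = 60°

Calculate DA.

From the given relations: DF = 3·JK = 3·3 = 9.
Step 1: By the law of cosines on triangle DFK: DK² = 9² + 12² − 2·9·12·cos(90°) = 225, so DK = 15.
Step 2: By the law of cosines on triangle DKA: DA² = 15² + 2² − 2·15·2·cos(60°) = 199, so DA = √199.

Therefore, the length of DA = √199.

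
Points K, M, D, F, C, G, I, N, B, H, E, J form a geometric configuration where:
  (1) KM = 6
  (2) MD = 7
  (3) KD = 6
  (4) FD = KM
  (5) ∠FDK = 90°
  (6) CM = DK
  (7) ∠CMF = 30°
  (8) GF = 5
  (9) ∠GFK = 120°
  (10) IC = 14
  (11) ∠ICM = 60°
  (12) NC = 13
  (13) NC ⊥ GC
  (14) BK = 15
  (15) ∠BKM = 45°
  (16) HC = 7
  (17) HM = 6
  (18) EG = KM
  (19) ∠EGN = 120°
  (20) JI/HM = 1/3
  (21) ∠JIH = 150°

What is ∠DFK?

From the given relations: FD = KM = 6.
Step 1: By the law of cosines on triangle FDK: FK² = 6² + 6² − 2·6·6·cos(90°) = 72, so FK = 6·√2.
Step 2: By the inverse law of cosines on triangle DFK: cos(∠DFK) = (6² + (6·√2)² − 6²) / (2·6·6·√2) = 72/101.82 = 0.7071, so ∠DFK = 45°.

Therefore, the measure of angle ∠DFK = 45°.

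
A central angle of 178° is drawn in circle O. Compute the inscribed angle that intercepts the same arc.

By the inscribed angle theorem, the inscribed angle is half the central angle.
Inscribed angle = 178° / 2 = 89°

89°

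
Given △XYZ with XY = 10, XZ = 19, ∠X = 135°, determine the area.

Area = (1/2)(10)(19) sin(135°) = (1/2)(10)(19)(sqrt(2)/2) = 95*sqrt(2)/2

95*sqrt(2)/2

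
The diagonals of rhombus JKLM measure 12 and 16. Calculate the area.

Area of a rhombus = (d1 * d2) / 2
Area = (12 * 16) / 2
Area = 192 / 2
Area = 96

96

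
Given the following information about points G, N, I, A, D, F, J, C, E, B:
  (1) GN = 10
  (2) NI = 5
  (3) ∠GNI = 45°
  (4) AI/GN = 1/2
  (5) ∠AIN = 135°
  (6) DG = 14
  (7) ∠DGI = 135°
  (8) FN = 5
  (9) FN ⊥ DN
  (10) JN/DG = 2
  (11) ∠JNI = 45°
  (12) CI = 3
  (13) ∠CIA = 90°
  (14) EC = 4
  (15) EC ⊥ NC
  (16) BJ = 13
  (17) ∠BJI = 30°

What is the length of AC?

From the given relations: AI = 1/2·GN = 1/2·10 = 5.
Step 1: By the law of cosines on triangle AIC: AC² = 5² + 3² − 2·5·3·cos(90°) = 34, so AC = √34.

Therefore, the length of AC = √34.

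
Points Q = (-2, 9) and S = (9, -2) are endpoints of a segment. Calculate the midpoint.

M = ((x₁ + x₂)/2, (y₁ + y₂)/2)
= ((-2 + 9)/2, (9 + -2)/2)
= (7/2, 7/2) = (7/2, 7/2)

(7/2, 7/2)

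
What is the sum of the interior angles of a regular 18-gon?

The sum of interior angles of an n-sided polygon is (n - 2) * 180.
For n = 18: (18 - 2) * 180 = 16 * 180 = 2880 degrees.

2880 degrees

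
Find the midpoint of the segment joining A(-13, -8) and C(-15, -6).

M = ((x₁ + x₂)/2, (y₁ + y₂)/2)
= ((-13 + -15)/2, (-8 + -6)/2)
= (-28/2, -14/2) = (-14, -7)

(-14, -7)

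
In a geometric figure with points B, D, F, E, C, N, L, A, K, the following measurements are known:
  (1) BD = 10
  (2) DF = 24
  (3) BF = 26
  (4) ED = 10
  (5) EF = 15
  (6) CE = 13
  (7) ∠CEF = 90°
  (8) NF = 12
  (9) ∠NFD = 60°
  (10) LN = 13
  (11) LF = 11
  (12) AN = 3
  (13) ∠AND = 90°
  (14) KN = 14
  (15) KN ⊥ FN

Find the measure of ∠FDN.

Step 1: By the law of cosines on triangle DFN: DN² = 24² + 12² − 2·24·12·cos(60°) = 432, so DN = 12·√3.
Step 2: By the inverse law of cosines on triangle FDN: cos(∠FDN) = (24² + (12·√3)² − 12²) / (2·24·12·√3) = 864/997.66 = 0.866, so ∠FDN = 30°.

Therefore, the measure of angle ∠FDN = 30°.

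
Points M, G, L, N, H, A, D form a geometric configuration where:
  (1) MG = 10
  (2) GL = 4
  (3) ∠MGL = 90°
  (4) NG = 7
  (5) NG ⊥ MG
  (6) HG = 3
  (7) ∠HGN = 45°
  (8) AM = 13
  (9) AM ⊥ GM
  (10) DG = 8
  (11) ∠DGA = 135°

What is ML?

Step 1: By the law of cosines on triangle MGL: ML² = 10² + 4² − 2·10·4·cos(90°) = 116, so ML = 2·√29.

Therefore, the length of ML = 2·√29.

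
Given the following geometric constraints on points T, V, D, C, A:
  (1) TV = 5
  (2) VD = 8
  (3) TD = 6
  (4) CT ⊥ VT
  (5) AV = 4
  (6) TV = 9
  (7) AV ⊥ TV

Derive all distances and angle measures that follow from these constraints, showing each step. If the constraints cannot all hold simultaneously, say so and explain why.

These constraints are not satisfiable: (1) TV = 5 and (6) TV = 9 assign two different lengths to the same segment. No planar figure meets all of them, so nothing further can be derived.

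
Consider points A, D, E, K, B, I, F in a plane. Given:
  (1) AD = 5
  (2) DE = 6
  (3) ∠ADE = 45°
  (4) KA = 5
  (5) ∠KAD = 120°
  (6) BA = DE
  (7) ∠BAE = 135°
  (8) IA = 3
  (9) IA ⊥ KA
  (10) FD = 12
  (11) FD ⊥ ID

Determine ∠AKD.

Step 1: By the law of cosines on triangle KAD: KD² = 5² + 5² − 2·5·5·cos(120°) = 75, so KD = 5·√3.
Step 2: By the inverse law of cosines on triangle AKD: cos(∠AKD) = (5² + (5·√3)² − 5²) / (2·5·5·√3) = 75/86.6 = 0.866, so ∠AKD = 30°.

Therefore, the measure of angle ∠AKD = 30°.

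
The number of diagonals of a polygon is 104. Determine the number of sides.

Using d = n(n - 3)/2, we solve 104 = n(n - 3)/2.
So n(n - 3) = 208.
Testing n = 16: 16 * 13 = 208 = 208. Correct.
The polygon has 16 sides.

16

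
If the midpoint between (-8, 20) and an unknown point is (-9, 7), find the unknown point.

Using the midpoint formula: M = ((x1 + x2)/2, (y1 + y2)/2)
We know M = (-9, 7) and C = (-8, 20)
For x: -9 = (-8 + x2)/2, so x2 = 2*-9 - -8 = -10
For y: 7 = (20 + y2)/2, so y2 = 2*7 - 20 = -6
A = (-10, -6)

(-10, -6)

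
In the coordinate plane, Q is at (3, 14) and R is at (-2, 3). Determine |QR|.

The horizontal distance is |-2 - 3| = 5 and the vertical distance is |3 - 14| = 11.
By the Pythagorean theorem, d = sqrt(5^2 + 11^2) = sqrt(146).

sqrt(146)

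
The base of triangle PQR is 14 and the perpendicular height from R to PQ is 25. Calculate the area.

A triangle's area is half the area of a rectangle with the same base and height.
Area = (1/2) * 14 * 25 = 175.

175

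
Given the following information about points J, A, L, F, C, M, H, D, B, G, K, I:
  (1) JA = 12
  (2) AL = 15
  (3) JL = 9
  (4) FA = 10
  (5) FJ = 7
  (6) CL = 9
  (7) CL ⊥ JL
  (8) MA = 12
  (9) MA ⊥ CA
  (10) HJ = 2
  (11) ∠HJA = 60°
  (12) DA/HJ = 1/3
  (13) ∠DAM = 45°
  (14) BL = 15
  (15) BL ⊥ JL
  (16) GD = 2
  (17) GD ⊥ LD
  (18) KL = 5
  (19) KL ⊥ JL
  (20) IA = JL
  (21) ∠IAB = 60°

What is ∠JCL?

Step 1: By the law of cosines on triangle CLJ: CJ² = 9² + 9² − 2·9·9·cos(90°) = 162, so CJ = 9·√2.
Step 2: By the inverse law of cosines on triangle JCL: cos(∠JCL) = ((9·√2)² + 9² − 9²) / (2·9·√2·9) = 162/229.1 = 0.7071, so ∠JCL = 45°.

Therefore, the measure of angle ∠JCL = 45°.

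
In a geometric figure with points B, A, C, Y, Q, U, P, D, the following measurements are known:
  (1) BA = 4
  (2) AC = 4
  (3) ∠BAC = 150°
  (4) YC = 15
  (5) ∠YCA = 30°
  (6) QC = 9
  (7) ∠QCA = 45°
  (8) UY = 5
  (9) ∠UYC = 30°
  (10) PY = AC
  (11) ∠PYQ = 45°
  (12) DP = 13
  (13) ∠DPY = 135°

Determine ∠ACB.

Step 1: By the law of cosines on triangle CAB: CB² = 4² + 4² − 2·4·4·cos(150°) = 59.71, so CB ≈ 7.73.
Step 2: By the inverse law of cosines on triangle ACB: cos(∠ACB) = (4² + 7.73² − 4²) / (2·4·7.73) = 59.71/61.82 = 0.9659, so ∠ACB = 15°.

Therefore, the measure of angle ∠ACB = 15°.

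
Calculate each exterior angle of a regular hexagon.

Each exterior angle of a regular n-gon is 360 / n.
For n = 6: 360 / 6 = 60 degrees.

60 degrees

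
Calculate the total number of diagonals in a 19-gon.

Each of the 19 vertices connects to 16 non-adjacent vertices via diagonals.
Total connections = 19 × 16 = 304, but each diagonal is counted twice.
Number of diagonals = 304 / 2 = 152.

152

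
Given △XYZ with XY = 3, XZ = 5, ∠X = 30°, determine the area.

Area = (1/2) * XY * XZ * sin(X)
Area = (1/2) * 3 * 5 * sin(30°)
Area = (1/2) * 3 * 5 * 1/2
Area = 15/4

15/4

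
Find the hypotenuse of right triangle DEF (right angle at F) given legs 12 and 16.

In a right triangle, the square of the hypotenuse equals the sum of the squares of the two legs.
The legs are 12 and 16, so the hypotenuse = sqrt(144 + 256) = sqrt(400) = 20.

20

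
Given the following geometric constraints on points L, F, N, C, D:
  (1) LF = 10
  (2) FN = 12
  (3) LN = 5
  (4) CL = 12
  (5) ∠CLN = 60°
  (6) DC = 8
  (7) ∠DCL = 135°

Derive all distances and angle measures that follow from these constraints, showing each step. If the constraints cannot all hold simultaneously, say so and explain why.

The constraints are consistent.

Step 1: From LC = 12, CD = 8, and ∠LCD = 135°, by the law of cosines:
  LD² = LC² + CD² - 2·LC·CD·cos(135°) = 144 + 64 + 135.8 = 343.8
  LD ≈ 18.54

Step 2: From NL = 5, LC = 12, and ∠NLC = 60°, by the law of cosines:
  NC² = NL² + LC² - 2·NL·LC·cos(60°) = 25 + 144 - 60 = 109
  NC = √109

Step 3: From LF = 10, LN = 5, FN = 12, by the inverse law of cosines:
  cos(∠FLN) = (LF² + LN² - FN²) / (2·LF·LN)
  ∠FLN = 100.95°

Step 4: From FL = 10, FN = 12, LN = 5, by the inverse law of cosines:
  cos(∠LFN) = (FL² + FN² - LN²) / (2·FL·FN)
  ∠LFN = 24.15°

Step 5: From NF = 12, NL = 5, FL = 10, by the inverse law of cosines:
  cos(∠FNL) = (NF² + NL² - FL²) / (2·NF·NL)
  ∠FNL = 54.9°

Step 6: From LC = 12, LD = 18.54, CD = 8, by the inverse law of cosines:
  cos(∠CLD) = (LC² + LD² - CD²) / (2·LC·LD)
  ∠CLD = 17.76°

Step 7: From NC = √109, NL = 5, CL = 12, by the inverse law of cosines:
  cos(∠CNL) = (NC² + NL² - CL²) / (2·NC·NL)
  ∠CNL = 95.5°

Step 8: From CL = 12, CN = √109, LN = 5, by the inverse law of cosines:
  cos(∠LCN) = (CL² + CN² - LN²) / (2·CL·CN)
  ∠LCN = 24.5°

Step 9: From DC = 8, DL = 18.54, CL = 12, by the inverse law of cosines:
  cos(∠CDL) = (DC² + DL² - CL²) / (2·DC·DL)
  ∠CDL = 27.24°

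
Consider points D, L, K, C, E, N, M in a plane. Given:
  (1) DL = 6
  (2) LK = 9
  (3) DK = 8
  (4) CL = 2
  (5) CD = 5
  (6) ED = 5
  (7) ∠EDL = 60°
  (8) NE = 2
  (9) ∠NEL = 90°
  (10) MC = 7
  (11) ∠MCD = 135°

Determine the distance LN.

Step 1: By the law of cosines on triangle LDE: LE² = 6² + 5² − 2·6·5·cos(60°) = 31, so LE = √31.
Step 2: By the law of cosines on triangle LEN: LN² = √31² + 2² − 2·√31·2·cos(90°) = 35, so LN = √35.

Therefore, the length of LN = √35.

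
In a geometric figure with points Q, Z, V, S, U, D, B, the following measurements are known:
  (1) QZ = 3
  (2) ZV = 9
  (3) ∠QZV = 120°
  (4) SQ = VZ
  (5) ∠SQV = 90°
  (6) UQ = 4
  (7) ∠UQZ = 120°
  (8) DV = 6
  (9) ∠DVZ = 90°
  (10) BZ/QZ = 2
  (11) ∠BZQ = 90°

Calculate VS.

From the given relations: SQ = VZ = 9.
Step 1: By the law of cosines on triangle VZQ: VQ² = 9² + 3² − 2·9·3·cos(120°) = 117, so VQ = 3·√13.
Step 2: By the law of cosines on triangle VQS: VS² = (3·√13)² + 9² − 2·3·√13·9·cos(90°) = 198, so VS = 3·√22.

Therefore, the length of VS = 3·√22.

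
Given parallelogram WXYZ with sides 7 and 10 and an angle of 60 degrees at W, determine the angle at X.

In a parallelogram, consecutive angles are supplementary (sum to 180°).
angle X = 180 - angle W
angle X = 180 - 60
angle X = 120 degrees

120 degrees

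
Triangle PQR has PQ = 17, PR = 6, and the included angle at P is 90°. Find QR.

Since angle P = 90°, this is a right triangle and the law of cosines reduces to the Pythagorean theorem.
QR^2 = 17^2 + 6^2 = 325
QR = 5*sqrt(13)

5*sqrt(13)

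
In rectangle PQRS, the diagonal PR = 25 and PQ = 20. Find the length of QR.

Using the Pythagorean theorem: d^2 = a^2 + b^2
b^2 = d^2 - a^2
b^2 = 625 - 400
b^2 = 225
b = sqrt(225) = 15

15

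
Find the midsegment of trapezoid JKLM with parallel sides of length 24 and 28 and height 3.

The midsegment of a trapezoid = (base1 + base2) / 2
midsegment = (24 + 28) / 2
midsegment = 52 / 2
midsegment = 26

26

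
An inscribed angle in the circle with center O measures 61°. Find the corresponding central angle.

By the inscribed angle theorem, the central angle is twice the inscribed angle.
Central angle = 2 × 61° = 122°

122°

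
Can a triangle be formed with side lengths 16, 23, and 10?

Yes.
The triangle inequality requires that the sum of any two sides exceeds the third.
Here 10 + 16 = 26 > 23, so the condition is met.

Yes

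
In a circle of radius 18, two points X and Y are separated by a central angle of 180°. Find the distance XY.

Chord length = 2r sin(θ/2)
= 2 × 18 × sin(180°/2)
= 2 × 18 × sin(90°)
= 36

36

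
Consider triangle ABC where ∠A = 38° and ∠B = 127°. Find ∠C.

The interior angles sum to 180°: angle C = 180 - 38 - 127 = 15°.
The triangle is obtuse (angles 38°, 127°, 15°).

15 degrees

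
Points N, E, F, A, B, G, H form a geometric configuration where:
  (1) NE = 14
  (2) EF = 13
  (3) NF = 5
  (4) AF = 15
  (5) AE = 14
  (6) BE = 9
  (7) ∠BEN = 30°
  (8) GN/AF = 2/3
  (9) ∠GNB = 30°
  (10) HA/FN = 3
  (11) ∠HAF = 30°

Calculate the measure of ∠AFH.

From the given relations: HA = 3·FN = 3·5 = 15.
Step 1: By the law of cosines on triangle FAH: FH² = 15² + 15² − 2·15·15·cos(30°) = 60.29, so FH ≈ 7.76.
Step 2: By the inverse law of cosines on triangle AFH: cos(∠AFH) = (15² + 7.76² − 15²) / (2·15·7.76) = 60.29/232.94 = 0.2588, so ∠AFH = 75°.

Therefore, the measure of angle ∠AFH = 75°.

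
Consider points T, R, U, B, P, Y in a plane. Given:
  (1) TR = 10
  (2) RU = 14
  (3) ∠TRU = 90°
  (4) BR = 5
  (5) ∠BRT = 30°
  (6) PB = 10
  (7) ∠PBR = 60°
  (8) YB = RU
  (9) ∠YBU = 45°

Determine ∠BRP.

Step 1: By the law of cosines on triangle RBP: RP² = 5² + 10² − 2·5·10·cos(60°) = 75, so RP = 5·√3.
Step 2: By the inverse law of cosines on triangle BRP: cos(∠BRP) = (5² + (5·√3)² − 10²) / (2·5·5·√3) = 0/86.6 = 0, so ∠BRP = 90°.

Therefore, the measure of angle ∠BRP = 90°.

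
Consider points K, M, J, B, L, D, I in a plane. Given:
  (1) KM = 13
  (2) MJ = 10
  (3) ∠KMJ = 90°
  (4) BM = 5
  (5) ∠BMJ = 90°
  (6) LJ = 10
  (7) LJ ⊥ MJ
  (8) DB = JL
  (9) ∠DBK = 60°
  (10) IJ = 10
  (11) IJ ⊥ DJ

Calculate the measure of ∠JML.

Step 1: By the law of cosines on triangle MJL: ML² = 10² + 10² − 2·10·10·cos(90°) = 200, so ML = 10·√2.
Step 2: By the inverse law of cosines on triangle JML: cos(∠JML) = (10² + (10·√2)² − 10²) / (2·10·10·√2) = 200/282.84 = 0.7071, so ∠JML = 45°.

Therefore, the measure of angle ∠JML = 45°.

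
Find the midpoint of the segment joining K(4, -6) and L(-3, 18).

M = ((x₁ + x₂)/2, (y₁ + y₂)/2)
= ((4 + -3)/2, (-6 + 18)/2)
= (1/2, 12/2) = (1/2, 6)

(1/2, 6)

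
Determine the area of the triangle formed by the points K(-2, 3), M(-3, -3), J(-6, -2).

Shoelace: Area = (1/2)|-2(-3--2) + -3(-2-3) + -6(3--3)| = (1/2)(19) = 19/2

19/2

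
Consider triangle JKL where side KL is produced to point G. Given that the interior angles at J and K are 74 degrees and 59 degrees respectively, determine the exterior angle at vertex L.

By the exterior angle theorem, an exterior angle of a triangle equals the sum of the two remote interior angles.
Exterior angle = angle J + angle K
Exterior angle = 74 + 59 = 133 degrees

133 degrees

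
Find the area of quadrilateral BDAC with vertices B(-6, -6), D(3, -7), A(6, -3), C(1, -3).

The Shoelace formula works by pairing each vertex with the next (cycling back to the first).
For each pair, compute x_i*y_(i+1) - x_(i+1)*y_i:
  (-6*-7 - 3*-6) = 60
  (3*-3 - 6*-7) = 33
  (6*-3 - 1*-3) = -15
  (1*-6 - -6*-3) = -24
Taking half the absolute value of the total: Area = (1/2)(54) = 27.

27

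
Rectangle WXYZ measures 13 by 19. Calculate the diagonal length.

Using the Pythagorean theorem:
d² = 13² + 19² = 169 + 361 = 530
d = sqrt(530)

sqrt(530)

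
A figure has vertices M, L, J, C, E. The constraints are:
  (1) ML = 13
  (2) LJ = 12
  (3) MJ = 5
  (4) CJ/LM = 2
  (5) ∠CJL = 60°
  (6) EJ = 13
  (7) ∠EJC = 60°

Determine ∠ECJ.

From the given relations: CJ = 2·LM = 2·13 = 26.
Step 1: By the law of cosines on triangle CJE: CE² = 26² + 13² − 2·26·13·cos(60°) = 507, so CE = 13·√3.
Step 2: By the inverse law of cosines on triangle ECJ: cos(∠ECJ) = ((13·√3)² + 26² − 13²) / (2·13·√3·26) = 1014/1170.87 = 0.866, so ∠ECJ = 30°.

Therefore, the measure of angle ∠ECJ = 30°.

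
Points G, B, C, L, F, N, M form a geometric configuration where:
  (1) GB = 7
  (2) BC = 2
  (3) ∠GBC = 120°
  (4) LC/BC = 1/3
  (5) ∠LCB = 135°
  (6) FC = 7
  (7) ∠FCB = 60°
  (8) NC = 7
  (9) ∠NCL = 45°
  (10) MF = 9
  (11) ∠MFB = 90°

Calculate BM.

Step 1: By the law of cosines on triangle BCF: BF² = 2² + 7² − 2·2·7·cos(60°) = 39, so BF = √39.
Step 2: By the law of cosines on triangle BFM: BM² = √39² + 9² − 2·√39·9·cos(90°) = 120, so BM = 2·√30.

Therefore, the length of BM = 2·√30.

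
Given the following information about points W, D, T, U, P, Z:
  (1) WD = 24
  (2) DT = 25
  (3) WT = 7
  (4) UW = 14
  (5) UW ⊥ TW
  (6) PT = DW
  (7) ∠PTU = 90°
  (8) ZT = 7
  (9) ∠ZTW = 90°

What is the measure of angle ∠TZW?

Step 1: By the law of cosines on triangle ZTW: ZW² = 7² + 7² − 2·7·7·cos(90°) = 98, so ZW = 7·√2.
Step 2: By the inverse law of cosines on triangle TZW: cos(∠TZW) = (7² + (7·√2)² − 7²) / (2·7·7·√2) = 98/138.59 = 0.7071, so ∠TZW = 45°.

Therefore, the measure of angle ∠TZW = 45°.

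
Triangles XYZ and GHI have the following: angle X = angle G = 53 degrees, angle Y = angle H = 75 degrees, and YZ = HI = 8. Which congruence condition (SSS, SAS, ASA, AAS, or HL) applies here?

The given information matches AAS: Two pairs of corresponding angles and a non-included side are equal (Angle-Angle-Side).

AAS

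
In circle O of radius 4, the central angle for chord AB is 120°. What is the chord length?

Drop a perpendicular from the center to the chord, bisecting both the chord and the central angle.
Each half-chord = r sin(θ/2) = 4 sin(60°).
The full chord = 2 × 4 × sin(60°) = 4*sqrt(3).

4*sqrt(3)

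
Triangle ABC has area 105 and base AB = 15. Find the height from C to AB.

height = 2 * 105 / 15 = 14

14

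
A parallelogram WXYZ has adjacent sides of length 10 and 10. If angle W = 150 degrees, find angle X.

Opposite sides of a parallelogram are parallel, so consecutive angles form co-interior angles on a transversal.
Co-interior angles sum to 180°, giving angle X = 180 - 150 = 30 degrees.

30 degrees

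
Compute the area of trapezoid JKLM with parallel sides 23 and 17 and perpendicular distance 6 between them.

Area of a trapezoid = (base1 + base2) * height / 2
Area = (23 + 17) * 6 / 2
Area = 40 * 6 / 2
Area = 240 / 2
Area = 120

120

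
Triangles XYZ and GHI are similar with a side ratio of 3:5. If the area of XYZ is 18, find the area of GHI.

For similar figures, the area ratio equals the square of the side ratio.
Side ratio (XYZ to GHI) = 3:5, so area ratio = 3^2:5^2 = 9:25.
If the area of XYZ is 18, then the area of GHI = 18 * (25/9) = 50.

50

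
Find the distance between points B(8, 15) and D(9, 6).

The horizontal distance is |9 - 8| = 1 and the vertical distance is |6 - 15| = 9.
By the Pythagorean theorem, d = sqrt(1^2 + 9^2) = sqrt(82).

sqrt(82)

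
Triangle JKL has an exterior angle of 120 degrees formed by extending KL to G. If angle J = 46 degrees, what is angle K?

By the exterior angle theorem: exterior angle = sum of remote interior angles.
120 = 46 + angle K
angle K = 120 - 46 = 74 degrees

74 degrees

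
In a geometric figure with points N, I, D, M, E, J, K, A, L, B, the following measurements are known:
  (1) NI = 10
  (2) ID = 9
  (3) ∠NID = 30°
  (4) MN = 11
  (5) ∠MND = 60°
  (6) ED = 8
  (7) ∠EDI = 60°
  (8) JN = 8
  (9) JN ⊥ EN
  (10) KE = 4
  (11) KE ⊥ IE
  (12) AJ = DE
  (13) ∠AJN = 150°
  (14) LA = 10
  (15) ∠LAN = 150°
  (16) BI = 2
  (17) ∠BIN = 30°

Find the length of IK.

Step 1: By the law of cosines on triangle EDI: EI² = 8² + 9² − 2·8·9·cos(60°) = 73, so EI = √73.
Step 2: By the law of cosines on triangle IEK: IK² = √73² + 4² − 2·√73·4·cos(90°) = 89, so IK = √89.

Therefore, the length of IK = √89.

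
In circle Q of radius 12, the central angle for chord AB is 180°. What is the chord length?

Chord length = 2r sin(θ/2)
= 2 × 12 × sin(180°/2)
= 2 × 12 × sin(90°)
= 24

24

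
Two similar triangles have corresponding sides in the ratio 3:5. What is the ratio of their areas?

Area ratio = (side ratio)^2 = (3/5)^2 = 9:25.

9:25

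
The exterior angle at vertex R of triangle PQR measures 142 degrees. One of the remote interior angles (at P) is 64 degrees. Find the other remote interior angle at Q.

By the exterior angle theorem: exterior angle = sum of remote interior angles.
142 = 64 + angle Q
angle Q = 142 - 64 = 78 degrees

78 degrees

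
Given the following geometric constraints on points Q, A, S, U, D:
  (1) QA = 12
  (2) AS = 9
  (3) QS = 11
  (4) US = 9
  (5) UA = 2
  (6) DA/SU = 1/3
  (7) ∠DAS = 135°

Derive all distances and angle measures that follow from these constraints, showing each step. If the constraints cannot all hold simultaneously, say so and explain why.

The constraints are consistent.

From the given relations:
  DA = 1/3·SU = 1/3·9 = 3

Step 1: From SA = 9, AD = 3, and ∠SAD = 135°, by the law of cosines:
  SD² = SA² + AD² - 2·SA·AD·cos(135°) = 81 + 9 + 38.18 = 128.2
  SD ≈ 11.32

Step 2: From QA = 12, QS = 11, AS = 9, by the inverse law of cosines:
  cos(∠AQS) = (QA² + QS² - AS²) / (2·QA·QS)
  ∠AQS = 45.82°

Step 3: From AQ = 12, AS = 9, QS = 11, by the inverse law of cosines:
  cos(∠QAS) = (AQ² + AS² - QS²) / (2·AQ·AS)
  ∠QAS = 61.22°

Step 4: From AS = 9, AU = 2, SU = 9, by the inverse law of cosines:
  cos(∠SAU) = (AS² + AU² - SU²) / (2·AS·AU)
  ∠SAU = 83.62°

Step 5: From SA = 9, SQ = 11, AQ = 12, by the inverse law of cosines:
  cos(∠ASQ) = (SA² + SQ² - AQ²) / (2·SA·SQ)
  ∠ASQ = 72.97°

Step 6: From SA = 9, SU = 9, AU = 2, by the inverse law of cosines:
  cos(∠ASU) = (SA² + SU² - AU²) / (2·SA·SU)
  ∠ASU = 12.76°

Step 7: From UA = 2, US = 9, AS = 9, by the inverse law of cosines:
  cos(∠AUS) = (UA² + US² - AS²) / (2·UA·US)
  ∠AUS = 83.62°

Step 8: From SA = 9, SD = 11.32, AD = 3, by the inverse law of cosines:
  cos(∠ASD) = (SA² + SD² - AD²) / (2·SA·SD)
  ∠ASD = 10.8°

Step 9: From DA = 3, DS = 11.32, AS = 9, by the inverse law of cosines:
  cos(∠ADS) = (DA² + DS² - AS²) / (2·DA·DS)
  ∠ADS = 34.2°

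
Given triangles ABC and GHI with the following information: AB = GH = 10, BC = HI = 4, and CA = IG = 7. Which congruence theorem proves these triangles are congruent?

The given information provides:
AB = GH = 10, BC = HI = 4, and CA = IG = 7
This matches the SSS congruence theorem.
All three pairs of corresponding sides are equal (Side-Side-Side).

SSS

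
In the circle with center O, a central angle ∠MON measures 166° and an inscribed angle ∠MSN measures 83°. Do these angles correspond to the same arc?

By the inscribed angle theorem, if both angles subtend the same arc, the inscribed angle must be half the central angle.
Half of 166° = 83°, which equals the given inscribed angle of 83°.
Therefore, yes, they correspond to the same arc.

Yes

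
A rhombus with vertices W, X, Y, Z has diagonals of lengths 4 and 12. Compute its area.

Area = (4 * 12) / 2 = 48 / 2 = 24

24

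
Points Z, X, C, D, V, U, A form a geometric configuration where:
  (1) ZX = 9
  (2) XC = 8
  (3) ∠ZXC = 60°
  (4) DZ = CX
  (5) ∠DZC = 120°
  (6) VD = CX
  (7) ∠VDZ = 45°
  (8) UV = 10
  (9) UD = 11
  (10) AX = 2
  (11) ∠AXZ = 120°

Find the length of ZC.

Step 1: By the law of cosines on triangle ZXC: ZC² = 9² + 8² − 2·9·8·cos(60°) = 73, so ZC = √73.

Therefore, the length of ZC = √73.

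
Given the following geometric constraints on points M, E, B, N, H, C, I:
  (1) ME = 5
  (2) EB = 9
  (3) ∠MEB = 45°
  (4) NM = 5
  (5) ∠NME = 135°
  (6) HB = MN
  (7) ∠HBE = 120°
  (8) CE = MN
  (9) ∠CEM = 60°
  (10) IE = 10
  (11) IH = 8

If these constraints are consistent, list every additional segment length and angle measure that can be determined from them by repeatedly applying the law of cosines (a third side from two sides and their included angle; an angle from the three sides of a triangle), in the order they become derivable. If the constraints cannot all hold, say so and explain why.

The constraints are consistent. Derivable facts, in order:
After 1 step:
- EH = √151
- EN ≈ 9.24
- MB ≈ 6.51
- MC = 5
After 2 steps:
- ∠BEH = 20.63°
- ∠BHE = 39.37°
- ∠BME = 102.1°
- ∠CME = 60°
- ∠EBM = 32.9°
- ∠ECM = 60°
- ∠EHI = 54.2°
- ∠EIH = 85.34°
- ∠ENM = 22.5°
- ∠HEI = 40.46°
- ∠MEN = 22.5°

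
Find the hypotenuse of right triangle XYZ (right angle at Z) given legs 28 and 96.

By the Pythagorean theorem: XY^2 = XZ^2 + YZ^2
XY^2 = 28^2 + 96^2 = 784 + 9216 = 10000
XY = sqrt(10000) = 100

100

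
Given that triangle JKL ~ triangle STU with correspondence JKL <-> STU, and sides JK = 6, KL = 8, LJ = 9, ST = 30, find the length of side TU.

Since the triangles are similar, the ratio of corresponding sides is constant.
Scale factor k = ST / JK = 30 / 6 = 5
TU = k * KL = 5 * 8 = 40

40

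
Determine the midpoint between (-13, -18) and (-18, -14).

The midpoint is the point halfway along the segment.
Move half the horizontal distance: -13 + (-18 - -13)/2 = -13 + -5/2 = -31/2
Move half the vertical distance: -18 + (-14 - -18)/2 = -18 + 4/2 = -16
Midpoint = (-31/2, -16)

(-31/2, -16)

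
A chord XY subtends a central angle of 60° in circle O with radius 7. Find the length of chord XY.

Chord = 2(7) sin(30°) = 7

7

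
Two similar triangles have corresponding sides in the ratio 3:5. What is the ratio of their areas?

Area ratio = (side ratio)^2 = (3/5)^2 = 9:25.

9:25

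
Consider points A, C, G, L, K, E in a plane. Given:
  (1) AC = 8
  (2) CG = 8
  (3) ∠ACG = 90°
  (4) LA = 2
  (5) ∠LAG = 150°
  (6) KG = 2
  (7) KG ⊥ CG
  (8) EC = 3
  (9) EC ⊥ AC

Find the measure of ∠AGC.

Step 1: By the law of cosines on triangle GCA: GA² = 8² + 8² − 2·8·8·cos(90°) = 128, so GA = 8·√2.
Step 2: By the inverse law of cosines on triangle AGC: cos(∠AGC) = ((8·√2)² + 8² − 8²) / (2·8·√2·8) = 128/181.02 = 0.7071, so ∠AGC = 45°.

Therefore, the measure of angle ∠AGC = 45°.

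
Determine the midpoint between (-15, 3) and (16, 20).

The midpoint is the point halfway along the segment.
Move half the horizontal distance: -15 + (16 - -15)/2 = -15 + 31/2 = 1/2
Move half the vertical distance: 3 + (20 - 3)/2 = 3 + 17/2 = 23/2
Midpoint = (1/2, 23/2)

(1/2, 23/2)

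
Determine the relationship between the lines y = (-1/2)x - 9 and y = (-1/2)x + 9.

Slope of line 1: m1 = -1/2
Slope of line 2: m2 = -1/2
m1 = m2, so the lines are parallel.

Parallel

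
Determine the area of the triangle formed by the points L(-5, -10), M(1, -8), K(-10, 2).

Using the Shoelace formula for a triangle:
Area = (1/2)|x0(y1 - y2) + x1(y2 - y0) + x2(y0 - y1)|
Area = (1/2)|-5(-8 - 2) + 1(2 - -10) + -10(-10 - -8)|
Area = (1/2)|50 + 12 + 20|
Area = (1/2)|82|
Area = (1/2)(82)
Area = 41

41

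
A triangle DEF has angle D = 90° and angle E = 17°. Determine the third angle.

The interior angles sum to 180°: angle F = 180 - 90 - 17 = 73°.
The triangle is right (angles 90°, 17°, 73°).

73 degrees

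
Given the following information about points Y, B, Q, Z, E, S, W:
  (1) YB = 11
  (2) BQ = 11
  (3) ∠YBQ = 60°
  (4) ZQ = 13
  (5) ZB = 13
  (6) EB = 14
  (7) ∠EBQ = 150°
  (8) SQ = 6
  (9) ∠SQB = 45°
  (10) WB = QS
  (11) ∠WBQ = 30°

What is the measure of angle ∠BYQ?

Step 1: By the law of cosines on triangle YBQ: YQ² = 11² + 11² − 2·11·11·cos(60°) = 121, so YQ = 11.
Step 2: By the inverse law of cosines on triangle BYQ: cos(∠BYQ) = (11² + 11² − 11²) / (2·11·11) = 121/242 = 0.5, so ∠BYQ = 60°.

Therefore, the measure of angle ∠BYQ = 60°.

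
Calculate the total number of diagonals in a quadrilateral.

Total line segments between 4 vertices = C(4,2) = 6.
Subtract the 4 sides: 6 - 4 = 2 diagonals.

2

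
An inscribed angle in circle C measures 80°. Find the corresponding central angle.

Central angle = 2 × 80° = 160° (inscribed angle theorem).

160°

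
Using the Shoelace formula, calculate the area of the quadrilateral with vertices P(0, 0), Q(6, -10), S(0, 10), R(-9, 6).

The Shoelace formula works by pairing each vertex with the next (cycling back to the first).
For each pair, compute x_i*y_(i+1) - x_(i+1)*y_i:
  (0*-10 - 6*0) = 0
  (6*10 - 0*-10) = 60
  (0*6 - -9*10) = 90
  (-9*0 - 0*6) = 0
Taking half the absolute value of the total: Area = (1/2)(150) = 75.

75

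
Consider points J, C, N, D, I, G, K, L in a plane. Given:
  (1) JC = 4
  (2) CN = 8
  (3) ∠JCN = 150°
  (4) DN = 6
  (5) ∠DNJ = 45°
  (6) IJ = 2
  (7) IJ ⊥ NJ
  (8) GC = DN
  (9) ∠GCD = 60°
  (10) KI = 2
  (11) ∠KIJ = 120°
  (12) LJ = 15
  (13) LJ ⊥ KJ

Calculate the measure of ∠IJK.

Step 1: By the law of cosines on triangle JIK: JK² = 2² + 2² − 2·2·2·cos(120°) = 12, so JK = 2·√3.
Step 2: By the inverse law of cosines on triangle IJK: cos(∠IJK) = (2² + (2·√3)² − 2²) / (2·2·2·√3) = 12/13.86 = 0.866, so ∠IJK = 30°.

Therefore, the measure of angle ∠IJK = 30°.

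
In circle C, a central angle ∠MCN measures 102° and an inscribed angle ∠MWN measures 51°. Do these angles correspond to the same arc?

By the inscribed angle theorem, if both angles subtend the same arc, the inscribed angle must be half the central angle.
Half of 102° = 51°, which equals the given inscribed angle of 51°.
Therefore, yes, they correspond to the same arc.

Yes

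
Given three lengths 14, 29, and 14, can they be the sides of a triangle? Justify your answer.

No.
The triangle inequality is violated: 14 + 14 = 28 ≤ 29.
These lengths cannot form a triangle.

No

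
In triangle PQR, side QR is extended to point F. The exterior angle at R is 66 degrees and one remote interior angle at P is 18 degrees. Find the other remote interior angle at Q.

By the exterior angle theorem: exterior angle = sum of remote interior angles.
66 = 18 + angle Q
angle Q = 66 - 18 = 48 degrees

48 degrees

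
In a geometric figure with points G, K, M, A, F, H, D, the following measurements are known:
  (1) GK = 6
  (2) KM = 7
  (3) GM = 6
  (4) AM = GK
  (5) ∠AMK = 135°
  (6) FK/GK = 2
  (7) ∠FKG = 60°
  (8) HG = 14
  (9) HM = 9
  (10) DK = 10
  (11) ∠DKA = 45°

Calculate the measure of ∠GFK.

From the given relations: FK = 2·GK = 2·6 = 12.
Step 1: By the law of cosines on triangle FKG: FG² = 12² + 6² − 2·12·6·cos(60°) = 108, so FG = 6·√3.
Step 2: By the inverse law of cosines on triangle GFK: cos(∠GFK) = ((6·√3)² + 12² − 6²) / (2·6·√3·12) = 216/249.42 = 0.866, so ∠GFK = 30°.

Therefore, the measure of angle ∠GFK = 30°.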